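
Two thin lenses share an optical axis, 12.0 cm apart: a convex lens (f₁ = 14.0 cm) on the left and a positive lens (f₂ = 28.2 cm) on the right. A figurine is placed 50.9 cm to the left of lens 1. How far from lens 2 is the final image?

5.81 cm

Lens 1: 1/d_i1 = 1/f₁ − 1/d_o1 = 1/(14.0) − 1/(50.9) = 0.05178, so d_i1 = 19.31 cm.
The intermediate image is 19.31 cm to the right of lens 1, which lies 7.310 cm to the right of lens 2 — a virtual object — so d_o2 = −7.310 cm.
Lens 2: 1/d_i2 = 1/f₂ − 1/d_o2 = 1/(28.2) − 1/(-7.310) = 0.1723, so d_i2 = 5.81 cm.
The final image is real, 5.81 cm to the right of lens 2 (overall magnification ≈ -0.30).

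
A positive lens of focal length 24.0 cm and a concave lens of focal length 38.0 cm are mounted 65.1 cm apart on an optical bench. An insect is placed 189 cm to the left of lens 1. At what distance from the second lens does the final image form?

18.9 cm

Lens 1: 1/d_i1 = 1/f₁ − 1/d_o1 = 1/(24.0) − 1/(189) = 0.03638, so d_i1 = 27.49 cm.
The intermediate image is 27.49 cm to the right of lens 1, which is 65.1 − (27.49) = 37.61 cm to the left of lens 2, so d_o2 = +37.61 cm.
Lens 2 is diverging, so f₂ = −38.0 cm.
Lens 2: 1/d_i2 = 1/f₂ − 1/d_o2 = 1/(-38.0) − 1/(37.61) = -0.05290, so d_i2 = -18.9 cm.
The final image is virtual, 18.9 cm to the left of lens 2 (overall magnification ≈ -0.073).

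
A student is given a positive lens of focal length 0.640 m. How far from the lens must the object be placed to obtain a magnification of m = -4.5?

0.782 m

m = −d_i/d_o ⇒ d_i = −m·d_o.
1/f = 1/d_o + 1/d_i = 1/d_o − 1/(m·d_o) = (1 − 1/m)/d_o, so d_o = f(1 − 1/m) = (0.6400)(1 − 1/(-4.5)) = 0.782 m.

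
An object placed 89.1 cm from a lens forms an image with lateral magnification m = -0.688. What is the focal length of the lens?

m = −d_i/d_o ⇒ d_i = −m·d_o = −(-0.688)·(89.1) = 61.30 cm.
1/f = 1/d_o + 1/d_i = 1/(89.1) + 1/(61.30) = 0.02754, so f = 36.3 cm.
Since f is positive, the lens is converging.

f = 36.3 cm (converging)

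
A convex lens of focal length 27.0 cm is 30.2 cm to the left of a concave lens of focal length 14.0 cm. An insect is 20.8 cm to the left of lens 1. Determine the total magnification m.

m = +0.452

Lens 1: 1/d_i1 = 1/(27.0) − 1/(20.8) = -0.01104, so d_i1 = -90.58 cm; m₁ = −d_i1/d_o1 = +4.355.
d_o2 = 30.2 − (-90.58) = 120.8 cm.
f₂ = −14.0 cm (diverging).
Lens 2: 1/d_i2 = 1/(-14.0) − 1/(120.8) = -0.07971, so d_i2 = -12.55 cm; m₂ = −d_i2/d_o2 = +0.1039.
m = m₁·m₂ = (+4.355)(+0.1039) = +0.452.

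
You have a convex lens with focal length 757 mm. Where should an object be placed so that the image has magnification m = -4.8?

915 mm

m = −d_i/d_o ⇒ d_i = −m·d_o.
1/f = 1/d_o + 1/d_i = 1/d_o − 1/(m·d_o) = (1 − 1/m)/d_o, so d_o = f(1 − 1/m) = (757.0)(1 − 1/(-4.8)) = 915 mm.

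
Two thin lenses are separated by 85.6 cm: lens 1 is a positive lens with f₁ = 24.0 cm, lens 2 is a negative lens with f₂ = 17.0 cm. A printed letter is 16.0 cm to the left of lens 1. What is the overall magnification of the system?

m = +0.339

Lens 1: 1/d_i1 = 1/(24.0) − 1/(16.0) = -0.02083, so d_i1 = -48.00 cm; m₁ = −d_i1/d_o1 = +3.000.
d_o2 = 85.6 − (-48.00) = 133.6 cm.
f₂ = −17.0 cm (diverging).
Lens 2: 1/d_i2 = 1/(-17.0) − 1/(133.6) = -0.06631, so d_i2 = -15.08 cm; m₂ = −d_i2/d_o2 = +0.1129.
m = m₁·m₂ = (+3.000)(+0.1129) = +0.339.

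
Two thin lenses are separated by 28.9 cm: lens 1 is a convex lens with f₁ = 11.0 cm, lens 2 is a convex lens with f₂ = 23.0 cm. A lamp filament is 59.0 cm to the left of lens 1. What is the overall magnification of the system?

m = -0.692

Lens 1: 1/d_i1 = 1/(11.0) − 1/(59.0) = 0.07396, so d_i1 = 13.52 cm; m₁ = −d_i1/d_o1 = -0.2292.
d_o2 = 28.9 − (13.52) = 15.38 cm.
Lens 2: 1/d_i2 = 1/(23.0) − 1/(15.38) = -0.02154, so d_i2 = -46.42 cm; m₂ = −d_i2/d_o2 = +3.018.
m = m₁·m₂ = (-0.2292)(+3.018) = -0.692.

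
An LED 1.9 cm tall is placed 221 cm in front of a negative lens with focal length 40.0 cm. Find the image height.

For a negative lens, f = -40.0 cm.
1/d_i = 1/f − 1/d_o = 1/(-40.00) − 1/(221) = -0.02952, so d_i = -33.87 cm.
m = −d_i/d_o = +0.1533.
|h_i| = |m|·h_o = 0.1533 × 1.9 = 0.291 cm. The image is virtual, upright and reduced, on the same side as the object.

0.291 cm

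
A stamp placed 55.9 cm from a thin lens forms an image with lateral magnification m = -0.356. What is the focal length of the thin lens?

f = 14.7 cm (converging)

m = −d_i/d_o ⇒ d_i = −m·d_o = −(-0.356)·(55.9) = 19.90 cm.
1/f = 1/d_o + 1/d_i = 1/(55.9) + 1/(19.90) = 0.06814, so f = 14.7 cm.
Since f is positive, the thin lens is converging.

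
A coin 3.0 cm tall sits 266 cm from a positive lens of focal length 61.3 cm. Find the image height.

0.898 cm

1/d_i = 1/f − 1/d_o = 1/(61.30) − 1/(266) = 0.01255, so d_i = 79.66 cm.
m = −d_i/d_o = -0.2995.
|h_i| = |m|·h_o = 0.2995 × 3.0 = 0.898 cm. The image is real, inverted and reduced, on the far side of the lens.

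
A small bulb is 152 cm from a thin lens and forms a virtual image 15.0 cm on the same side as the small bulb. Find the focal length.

f = -16.6 cm (diverging)

Virtual image ⇒ d_i = −15.0 cm.
1/f = 1/d_o + 1/d_i = 1/(152) + 1/(-15.0) = -0.06009, so f = -16.6 cm.
Since f is negative, the thin lens is diverging.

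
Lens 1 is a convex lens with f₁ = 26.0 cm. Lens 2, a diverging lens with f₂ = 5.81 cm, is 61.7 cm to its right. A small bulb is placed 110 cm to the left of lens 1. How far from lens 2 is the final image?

Lens 1: 1/d_i1 = 1/f₁ − 1/d_o1 = 1/(26.0) − 1/(110) = 0.02937, so d_i1 = 34.05 cm.
The intermediate image is 34.05 cm to the right of lens 1, which is 61.7 − (34.05) = 27.65 cm to the left of lens 2, so d_o2 = +27.65 cm.
Lens 2 is diverging, so f₂ = −5.81 cm.
Lens 2: 1/d_i2 = 1/f₂ − 1/d_o2 = 1/(-5.81) − 1/(27.65) = -0.2083, so d_i2 = -4.80 cm.
The final image is virtual, 4.80 cm to the left of lens 2 (overall magnification ≈ -0.054).

4.80 cm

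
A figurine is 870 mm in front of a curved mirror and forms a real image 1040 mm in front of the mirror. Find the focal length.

f = 474 mm (concave)

Real image ⇒ d_i = +1040 mm.
1/f = 1/d_o + 1/d_i = 1/(870) + 1/(1040) = 0.002111, so f = 474 mm.
Since f is positive, the curved mirror is concave.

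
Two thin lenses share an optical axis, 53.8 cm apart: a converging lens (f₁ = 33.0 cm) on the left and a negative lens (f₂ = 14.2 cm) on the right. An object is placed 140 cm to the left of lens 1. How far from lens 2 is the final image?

6.08 cm

Lens 1: 1/d_i1 = 1/f₁ − 1/d_o1 = 1/(33.0) − 1/(140) = 0.02316, so d_i1 = 43.18 cm.
The intermediate image is 43.18 cm to the right of lens 1, which is 53.8 − (43.18) = 10.62 cm to the left of lens 2, so d_o2 = +10.62 cm.
Lens 2 is diverging, so f₂ = −14.2 cm.
Lens 2: 1/d_i2 = 1/f₂ − 1/d_o2 = 1/(-14.2) − 1/(10.62) = -0.1646, so d_i2 = -6.08 cm.
The final image is virtual, 6.08 cm to the left of lens 2 (overall magnification ≈ -0.18).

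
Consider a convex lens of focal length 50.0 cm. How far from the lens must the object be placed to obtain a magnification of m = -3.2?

65.6 cm

m = −d_i/d_o ⇒ d_i = −m·d_o.
1/f = 1/d_o + 1/d_i = 1/d_o − 1/(m·d_o) = (1 − 1/m)/d_o, so d_o = f(1 − 1/m) = (50.00)(1 − 1/(-3.2)) = 65.6 cm.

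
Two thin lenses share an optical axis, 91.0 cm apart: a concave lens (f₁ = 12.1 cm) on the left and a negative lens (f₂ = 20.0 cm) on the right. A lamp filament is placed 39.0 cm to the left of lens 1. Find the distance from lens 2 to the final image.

16.7 cm

Lens 1 is diverging, so f₁ = −12.1 cm.
Lens 1: 1/d_i1 = 1/f₁ − 1/d_o1 = 1/(-12.1) − 1/(39.0) = -0.1083, so d_i1 = -9.235 cm.
The intermediate image is 9.235 cm to the left of lens 1 (virtual), which is 91.0 − (-9.235) = 100.2 cm to the left of lens 2, so d_o2 = +100.2 cm.
Lens 2 is diverging, so f₂ = −20.0 cm.
Lens 2: 1/d_i2 = 1/f₂ − 1/d_o2 = 1/(-20.0) − 1/(100.2) = -0.05998, so d_i2 = -16.7 cm.
The final image is virtual, 16.7 cm to the left of lens 2 (overall magnification ≈ 0.039).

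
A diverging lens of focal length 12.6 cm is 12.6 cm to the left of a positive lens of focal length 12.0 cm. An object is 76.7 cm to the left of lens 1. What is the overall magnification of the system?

f₁ = −12.6 cm (diverging).
Lens 1: 1/d_i1 = 1/(-12.6) − 1/(76.7) = -0.09240, so d_i1 = -10.82 cm; m₁ = −d_i1/d_o1 = +0.1411.
d_o2 = 12.6 − (-10.82) = 23.42 cm.
Lens 2: 1/d_i2 = 1/(12.0) − 1/(23.42) = 0.04063, so d_i2 = 24.61 cm; m₂ = −d_i2/d_o2 = -1.051.
m = m₁·m₂ = (+0.1411)(-1.051) = -0.148.

m = -0.148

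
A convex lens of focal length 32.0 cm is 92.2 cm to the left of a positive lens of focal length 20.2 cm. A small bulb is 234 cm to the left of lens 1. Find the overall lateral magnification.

m = +0.0916

Lens 1: 1/d_i1 = 1/(32.0) − 1/(234) = 0.02698, so d_i1 = 37.07 cm; m₁ = −d_i1/d_o1 = -0.1584.
d_o2 = 92.2 − (37.07) = 55.13 cm.
Lens 2: 1/d_i2 = 1/(20.2) − 1/(55.13) = 0.03137, so d_i2 = 31.88 cm; m₂ = −d_i2/d_o2 = -0.5783.
m = m₁·m₂ = (-0.1584)(-0.5783) = +0.0916.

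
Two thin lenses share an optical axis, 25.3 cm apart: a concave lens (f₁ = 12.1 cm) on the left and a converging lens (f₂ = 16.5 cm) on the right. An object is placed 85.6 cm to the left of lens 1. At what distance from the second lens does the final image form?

30.5 cm

Lens 1 is diverging, so f₁ = −12.1 cm.
Lens 1: 1/d_i1 = 1/f₁ − 1/d_o1 = 1/(-12.1) − 1/(85.6) = -0.09433, so d_i1 = -10.60 cm.
The intermediate image is 10.60 cm to the left of lens 1 (virtual), which is 25.3 − (-10.60) = 35.90 cm to the left of lens 2, so d_o2 = +35.90 cm.
Lens 2: 1/d_i2 = 1/f₂ − 1/d_o2 = 1/(16.5) − 1/(35.90) = 0.03275, so d_i2 = 30.5 cm.
The final image is real, 30.5 cm to the right of lens 2 (overall magnification ≈ -0.11).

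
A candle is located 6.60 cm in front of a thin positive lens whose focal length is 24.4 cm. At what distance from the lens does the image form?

Lens equation: 1/s_i = 1/f − 1/s_o = 1/(24.40) − 1/(6.60) = 0.04098 − 0.1515 = -0.1105, so s_i = -9.05 cm.
The image is virtual, upright and enlarged, on the same side as the object.

9.05 cm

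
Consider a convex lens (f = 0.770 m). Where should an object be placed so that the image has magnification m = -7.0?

0.880 m

m = −d_i/d_o ⇒ d_i = −m·d_o.
1/f = 1/d_o + 1/d_i = 1/d_o − 1/(m·d_o) = (1 − 1/m)/d_o, so d_o = f(1 − 1/m) = (0.7700)(1 − 1/(-7.0)) = 0.880 m.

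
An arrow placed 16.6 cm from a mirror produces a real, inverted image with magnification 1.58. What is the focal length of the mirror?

m = −d_i/d_o ⇒ d_i = −m·d_o = −(-1.58)·(16.6) = 26.23 cm.
1/f = 1/d_o + 1/d_i = 1/(16.6) + 1/(26.23) = 0.09837, so f = 10.2 cm.
Since f is positive, the mirror is concave.

f = 10.2 cm (concave)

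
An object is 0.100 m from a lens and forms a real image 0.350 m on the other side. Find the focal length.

f = 0.0778 m (converging)

Real image ⇒ d_i = +0.350 m.
1/f = 1/d_o + 1/d_i = 1/(0.100) + 1/(0.350) = 12.86, so f = 0.0778 m.
Since f is positive, the lens is converging.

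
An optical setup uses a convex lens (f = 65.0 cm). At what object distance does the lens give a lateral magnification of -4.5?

79.4 cm

m = −d_i/d_o ⇒ d_i = −m·d_o.
1/f = 1/d_o + 1/d_i = 1/d_o − 1/(m·d_o) = (1 − 1/m)/d_o, so d_o = f(1 − 1/m) = (65.00)(1 − 1/(-4.5)) = 79.4 cm.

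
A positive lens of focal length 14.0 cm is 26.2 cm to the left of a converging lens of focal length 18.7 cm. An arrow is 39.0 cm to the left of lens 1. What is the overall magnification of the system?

m = -0.730

Lens 1: 1/d_i1 = 1/(14.0) − 1/(39.0) = 0.04579, so d_i1 = 21.84 cm; m₁ = −d_i1/d_o1 = -0.5600.
d_o2 = 26.2 − (21.84) = 4.360 cm.
Lens 2: 1/d_i2 = 1/(18.7) − 1/(4.360) = -0.1759, so d_i2 = -5.686 cm; m₂ = −d_i2/d_o2 = +1.304.
m = m₁·m₂ = (-0.5600)(+1.304) = -0.730.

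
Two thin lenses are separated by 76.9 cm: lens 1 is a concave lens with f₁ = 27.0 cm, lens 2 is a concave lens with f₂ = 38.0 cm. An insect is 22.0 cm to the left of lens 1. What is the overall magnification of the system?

f₁ = −27.0 cm (diverging).
Lens 1: 1/d_i1 = 1/(-27.0) − 1/(22.0) = -0.08249, so d_i1 = -12.12 cm; m₁ = −d_i1/d_o1 = +0.5509.
d_o2 = 76.9 − (-12.12) = 89.02 cm.
f₂ = −38.0 cm (diverging).
Lens 2: 1/d_i2 = 1/(-38.0) − 1/(89.02) = -0.03755, so d_i2 = -26.63 cm; m₂ = −d_i2/d_o2 = +0.2992.
m = m₁·m₂ = (+0.5509)(+0.2992) = +0.165.

m = +0.165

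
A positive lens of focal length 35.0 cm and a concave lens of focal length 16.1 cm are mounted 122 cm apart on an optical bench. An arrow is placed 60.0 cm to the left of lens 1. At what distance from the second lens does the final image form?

Lens 1: 1/d_i1 = 1/f₁ − 1/d_o1 = 1/(35.0) − 1/(60.0) = 0.01190, so d_i1 = 84.00 cm.
The intermediate image is 84.00 cm to the right of lens 1, which is 122 − (84.00) = 38.00 cm to the left of lens 2, so d_o2 = +38.00 cm.
Lens 2 is diverging, so f₂ = −16.1 cm.
Lens 2: 1/d_i2 = 1/f₂ − 1/d_o2 = 1/(-16.1) − 1/(38.00) = -0.08843, so d_i2 = -11.3 cm.
The final image is virtual, 11.3 cm to the left of lens 2 (overall magnification ≈ -0.42).

11.3 cm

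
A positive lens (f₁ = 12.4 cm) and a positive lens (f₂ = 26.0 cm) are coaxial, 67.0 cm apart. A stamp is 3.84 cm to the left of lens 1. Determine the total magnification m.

m = -0.809

Lens 1: 1/d_i1 = 1/(12.4) − 1/(3.84) = -0.1798, so d_i1 = -5.563 cm; m₁ = −d_i1/d_o1 = +1.449.
d_o2 = 67.0 − (-5.563) = 72.56 cm.
Lens 2: 1/d_i2 = 1/(26.0) − 1/(72.56) = 0.02468, so d_i2 = 40.52 cm; m₂ = −d_i2/d_o2 = -0.5584.
m = m₁·m₂ = (+1.449)(-0.5584) = -0.809.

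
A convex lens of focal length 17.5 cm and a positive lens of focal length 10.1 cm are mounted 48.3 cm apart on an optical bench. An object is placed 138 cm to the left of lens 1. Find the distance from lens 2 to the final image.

Lens 1: 1/d_i1 = 1/f₁ − 1/d_o1 = 1/(17.5) − 1/(138) = 0.04990, so d_i1 = 20.04 cm.
The intermediate image is 20.04 cm to the right of lens 1, which is 48.3 − (20.04) = 28.26 cm to the left of lens 2, so d_o2 = +28.26 cm.
Lens 2: 1/d_i2 = 1/f₂ − 1/d_o2 = 1/(10.1) − 1/(28.26) = 0.06362, so d_i2 = 15.7 cm.
The final image is real, 15.7 cm to the right of lens 2 (overall magnification ≈ 0.081).

15.7 cm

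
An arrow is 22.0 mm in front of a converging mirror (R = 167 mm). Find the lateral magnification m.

m = +1.36

f = R/2 = 167/2 = 83.50 mm.
1/d_i = 1/f − 1/d_o = 1/(83.50) − 1/(22.0) = -0.03348, so d_i = -29.87 mm.
m = −d_i/d_o = −(-29.87)/(22.0) = +1.36.
The image is virtual, upright and enlarged, behind the mirror.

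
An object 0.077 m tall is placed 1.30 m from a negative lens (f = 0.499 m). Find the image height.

0.0214 m

For a negative lens, f = -0.499 m.
1/d_i = 1/f − 1/d_o = 1/(-0.4990) − 1/(1.30) = -2.773, so d_i = -0.3606 m.
m = −d_i/d_o = +0.2774.
|h_i| = |m|·h_o = 0.2774 × 0.077 = 0.0214 m. The image is virtual, upright and reduced, on the same side as the object.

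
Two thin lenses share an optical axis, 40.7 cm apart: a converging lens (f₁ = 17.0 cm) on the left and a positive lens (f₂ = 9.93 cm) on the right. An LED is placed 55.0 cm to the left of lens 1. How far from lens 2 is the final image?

25.9 cm

Lens 1: 1/d_i1 = 1/f₁ − 1/d_o1 = 1/(17.0) − 1/(55.0) = 0.04064, so d_i1 = 24.61 cm.
The intermediate image is 24.61 cm to the right of lens 1, which is 40.7 − (24.61) = 16.09 cm to the left of lens 2, so d_o2 = +16.09 cm.
Lens 2: 1/d_i2 = 1/f₂ − 1/d_o2 = 1/(9.93) − 1/(16.09) = 0.03855, so d_i2 = 25.9 cm.
The final image is real, 25.9 cm to the right of lens 2 (overall magnification ≈ 0.72).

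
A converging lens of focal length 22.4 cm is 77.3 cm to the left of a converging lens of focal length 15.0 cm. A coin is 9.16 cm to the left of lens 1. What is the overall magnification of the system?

m = -0.326

Lens 1: 1/d_i1 = 1/(22.4) − 1/(9.16) = -0.06453, so d_i1 = -15.50 cm; m₁ = −d_i1/d_o1 = +1.692.
d_o2 = 77.3 − (-15.50) = 92.80 cm.
Lens 2: 1/d_i2 = 1/(15.0) − 1/(92.80) = 0.05589, so d_i2 = 17.89 cm; m₂ = −d_i2/d_o2 = -0.1928.
m = m₁·m₂ = (+1.692)(-0.1928) = -0.326.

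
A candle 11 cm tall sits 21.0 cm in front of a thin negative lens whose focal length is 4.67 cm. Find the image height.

For a negative lens, f = -4.67 cm.
1/d_i = 1/f − 1/d_o = 1/(-4.670) − 1/(21.0) = -0.2618, so d_i = -3.820 cm.
m = −d_i/d_o = +0.1819.
|h_i| = |m|·h_o = 0.1819 × 11 = 2.00 cm. The image is virtual, upright and reduced, on the same side as the object.

2.00 cm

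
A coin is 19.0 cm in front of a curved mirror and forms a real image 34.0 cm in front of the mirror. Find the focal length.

f = 12.2 cm (concave)

Real image ⇒ d_i = +34.0 cm.
1/f = 1/d_o + 1/d_i = 1/(19.0) + 1/(34.0) = 0.08204, so f = 12.2 cm.
Since f is positive, the curved mirror is concave.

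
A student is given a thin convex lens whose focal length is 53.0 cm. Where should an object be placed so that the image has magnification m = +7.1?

45.5 cm

m = −d_i/d_o ⇒ d_i = −m·d_o.
1/f = 1/d_o + 1/d_i = 1/d_o − 1/(m·d_o) = (1 − 1/m)/d_o, so d_o = f(1 − 1/m) = (53.00)(1 − 1/(+7.1)) = 45.5 cm.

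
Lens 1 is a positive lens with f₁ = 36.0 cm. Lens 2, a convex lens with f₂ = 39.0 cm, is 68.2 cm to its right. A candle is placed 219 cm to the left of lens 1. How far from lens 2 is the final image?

Lens 1: 1/d_i1 = 1/f₁ − 1/d_o1 = 1/(36.0) − 1/(219) = 0.02321, so d_i1 = 43.08 cm.
The intermediate image is 43.08 cm to the right of lens 1, which is 68.2 − (43.08) = 25.12 cm to the left of lens 2, so d_o2 = +25.12 cm.
Lens 2: 1/d_i2 = 1/f₂ − 1/d_o2 = 1/(39.0) − 1/(25.12) = -0.01417, so d_i2 = -70.6 cm.
The final image is virtual, 70.6 cm to the left of lens 2 (overall magnification ≈ -0.55).

70.6 cm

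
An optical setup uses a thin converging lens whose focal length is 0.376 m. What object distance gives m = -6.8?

0.431 m

m = −d_i/d_o ⇒ d_i = −m·d_o.
1/f = 1/d_o + 1/d_i = 1/d_o − 1/(m·d_o) = (1 − 1/m)/d_o, so d_o = f(1 − 1/m) = (0.3760)(1 − 1/(-6.8)) = 0.431 m.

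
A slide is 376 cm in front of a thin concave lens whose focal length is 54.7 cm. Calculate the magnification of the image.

m = +0.127

For a concave lens, f = -54.7 cm.
1/d_i = 1/f − 1/d_o = 1/(-54.70) − 1/(376) = -0.02094, so d_i = -47.75 cm.
m = −d_i/d_o = −(-47.75)/(376) = +0.127.
The image is virtual, upright and reduced, on the same side as the object.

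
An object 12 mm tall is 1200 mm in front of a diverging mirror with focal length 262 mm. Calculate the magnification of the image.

m = +0.179

For a diverging mirror, f = -262 mm.
1/d_i = 1/f − 1/d_o = 1/(-262.0) − 1/(1200) = -0.004650, so d_i = -215.0 mm.
m = −d_i/d_o = −(-215.0)/(1200) = +0.179.
The image is virtual, upright and reduced, behind the mirror.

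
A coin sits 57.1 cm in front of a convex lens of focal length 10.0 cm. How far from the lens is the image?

Thin-lens equation: 1/d_i = 1/f − 1/d_o = 1/(10.00) − 1/(57.1) = 0.1000 − 0.01751 = 0.08249, so d_i = 12.1 cm.
The image is real, inverted and reduced, on the far side of the lens.

12.1 cm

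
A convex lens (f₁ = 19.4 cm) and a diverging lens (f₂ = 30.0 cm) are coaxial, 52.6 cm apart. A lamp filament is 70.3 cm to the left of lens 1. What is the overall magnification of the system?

m = -0.205

Lens 1: 1/d_i1 = 1/(19.4) − 1/(70.3) = 0.03732, so d_i1 = 26.79 cm; m₁ = −d_i1/d_o1 = -0.3811.
d_o2 = 52.6 − (26.79) = 25.81 cm.
f₂ = −30.0 cm (diverging).
Lens 2: 1/d_i2 = 1/(-30.0) − 1/(25.81) = -0.07208, so d_i2 = -13.87 cm; m₂ = −d_i2/d_o2 = +0.5375.
m = m₁·m₂ = (-0.3811)(+0.5375) = -0.205.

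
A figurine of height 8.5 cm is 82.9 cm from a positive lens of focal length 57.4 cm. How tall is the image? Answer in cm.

1/d_i = 1/f − 1/d_o = 1/(57.40) − 1/(82.9) = 0.005359, so d_i = 186.6 cm.
m = −d_i/d_o = -2.251.
|h_i| = |m|·h_o = 2.251 × 8.5 = 19.1 cm. The image is real, inverted and enlarged, on the far side of the lens.

19.1 cm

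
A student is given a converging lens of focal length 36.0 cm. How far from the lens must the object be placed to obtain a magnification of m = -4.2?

m = −d_i/d_o ⇒ d_i = −m·d_o.
1/f = 1/d_o + 1/d_i = 1/d_o − 1/(m·d_o) = (1 − 1/m)/d_o, so d_o = f(1 − 1/m) = (36.00)(1 − 1/(-4.2)) = 44.6 cm.

44.6 cm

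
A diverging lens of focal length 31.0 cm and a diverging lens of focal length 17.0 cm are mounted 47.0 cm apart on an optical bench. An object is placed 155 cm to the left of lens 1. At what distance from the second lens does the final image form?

13.8 cm

Lens 1 is diverging, so f₁ = −31.0 cm.
Lens 1: 1/d_i1 = 1/f₁ − 1/d_o1 = 1/(-31.0) − 1/(155) = -0.03871, so d_i1 = -25.83 cm.
The intermediate image is 25.83 cm to the left of lens 1 (virtual), which is 47.0 − (-25.83) = 72.83 cm to the left of lens 2, so d_o2 = +72.83 cm.
Lens 2 is diverging, so f₂ = −17.0 cm.
Lens 2: 1/d_i2 = 1/f₂ − 1/d_o2 = 1/(-17.0) − 1/(72.83) = -0.07255, so d_i2 = -13.8 cm.
The final image is virtual, 13.8 cm to the left of lens 2 (overall magnification ≈ 0.032).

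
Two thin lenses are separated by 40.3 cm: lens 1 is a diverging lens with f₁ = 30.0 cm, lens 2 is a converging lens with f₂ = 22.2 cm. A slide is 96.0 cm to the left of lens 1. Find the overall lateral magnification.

m = -0.129

f₁ = −30.0 cm (diverging).
Lens 1: 1/d_i1 = 1/(-30.0) − 1/(96.0) = -0.04375, so d_i1 = -22.86 cm; m₁ = −d_i1/d_o1 = +0.2381.
d_o2 = 40.3 − (-22.86) = 63.16 cm.
Lens 2: 1/d_i2 = 1/(22.2) − 1/(63.16) = 0.02921, so d_i2 = 34.23 cm; m₂ = −d_i2/d_o2 = -0.5420.
m = m₁·m₂ = (+0.2381)(-0.5420) = -0.129.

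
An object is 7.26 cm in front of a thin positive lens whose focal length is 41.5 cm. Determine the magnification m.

1/d_i = 1/f − 1/d_o = 1/(41.50) − 1/(7.26) = -0.1136, so d_i = -8.799 cm.
m = −d_i/d_o = −(-8.799)/(7.26) = +1.21.
The image is virtual, upright and enlarged, on the same side as the object.

m = +1.21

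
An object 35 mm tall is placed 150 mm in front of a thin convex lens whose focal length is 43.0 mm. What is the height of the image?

14.1 mm

1/d_i = 1/f − 1/d_o = 1/(43.00) − 1/(150) = 0.01659, so d_i = 60.28 mm.
m = −d_i/d_o = -0.4019.
|h_i| = |m|·h_o = 0.4019 × 35 = 14.1 mm. The image is real, inverted and reduced, on the far side of the lens.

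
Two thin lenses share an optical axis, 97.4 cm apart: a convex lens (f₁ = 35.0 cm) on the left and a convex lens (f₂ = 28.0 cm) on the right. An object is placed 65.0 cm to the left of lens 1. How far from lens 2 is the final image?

93.9 cm

Lens 1: 1/d_i1 = 1/f₁ − 1/d_o1 = 1/(35.0) − 1/(65.0) = 0.01319, so d_i1 = 75.83 cm.
The intermediate image is 75.83 cm to the right of lens 1, which is 97.4 − (75.83) = 21.57 cm to the left of lens 2, so d_o2 = +21.57 cm.
Lens 2: 1/d_i2 = 1/f₂ − 1/d_o2 = 1/(28.0) − 1/(21.57) = -0.01065, so d_i2 = -93.9 cm.
The final image is virtual, 93.9 cm to the left of lens 2 (overall magnification ≈ -5.1).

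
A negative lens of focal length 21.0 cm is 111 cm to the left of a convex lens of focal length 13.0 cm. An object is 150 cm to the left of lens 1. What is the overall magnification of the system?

f₁ = −21.0 cm (diverging).
Lens 1: 1/d_i1 = 1/(-21.0) − 1/(150) = -0.05429, so d_i1 = -18.42 cm; m₁ = −d_i1/d_o1 = +0.1228.
d_o2 = 111 − (-18.42) = 129.4 cm.
Lens 2: 1/d_i2 = 1/(13.0) − 1/(129.4) = 0.06920, so d_i2 = 14.45 cm; m₂ = −d_i2/d_o2 = -0.1117.
m = m₁·m₂ = (+0.1228)(-0.1117) = -0.0137.

m = -0.0137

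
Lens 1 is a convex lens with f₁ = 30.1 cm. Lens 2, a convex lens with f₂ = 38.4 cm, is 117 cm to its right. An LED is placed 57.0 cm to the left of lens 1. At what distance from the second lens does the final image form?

Lens 1: 1/d_i1 = 1/f₁ − 1/d_o1 = 1/(30.1) − 1/(57.0) = 0.01568, so d_i1 = 63.78 cm.
The intermediate image is 63.78 cm to the right of lens 1, which is 117 − (63.78) = 53.22 cm to the left of lens 2, so d_o2 = +53.22 cm.
Lens 2: 1/d_i2 = 1/f₂ − 1/d_o2 = 1/(38.4) − 1/(53.22) = 0.007252, so d_i2 = 138 cm.
The final image is real, 138 cm to the right of lens 2 (overall magnification ≈ 2.9).

138 cm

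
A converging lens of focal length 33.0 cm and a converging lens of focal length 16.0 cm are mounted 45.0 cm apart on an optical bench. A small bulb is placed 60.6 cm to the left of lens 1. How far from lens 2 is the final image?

10.1 cm

Lens 1: 1/d_i1 = 1/f₁ − 1/d_o1 = 1/(33.0) − 1/(60.6) = 0.01380, so d_i1 = 72.46 cm.
The intermediate image is 72.46 cm to the right of lens 1, which lies 27.46 cm to the right of lens 2 — a virtual object — so d_o2 = −27.46 cm.
Lens 2: 1/d_i2 = 1/f₂ − 1/d_o2 = 1/(16.0) − 1/(-27.46) = 0.09892, so d_i2 = 10.1 cm.
The final image is real, 10.1 cm to the right of lens 2 (overall magnification ≈ -0.44).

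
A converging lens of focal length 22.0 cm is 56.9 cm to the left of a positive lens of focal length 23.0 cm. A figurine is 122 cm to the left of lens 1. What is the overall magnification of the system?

Lens 1: 1/d_i1 = 1/(22.0) − 1/(122) = 0.03726, so d_i1 = 26.84 cm; m₁ = −d_i1/d_o1 = -0.2200.
d_o2 = 56.9 − (26.84) = 30.06 cm.
Lens 2: 1/d_i2 = 1/(23.0) − 1/(30.06) = 0.01021, so d_i2 = 97.93 cm; m₂ = −d_i2/d_o2 = -3.258.
m = m₁·m₂ = (-0.2200)(-3.258) = +0.717.

m = +0.717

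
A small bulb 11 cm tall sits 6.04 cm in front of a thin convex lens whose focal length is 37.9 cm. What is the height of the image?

1/d_i = 1/f − 1/d_o = 1/(37.90) − 1/(6.04) = -0.1392, so d_i = -7.185 cm.
m = −d_i/d_o = +1.190.
|h_i| = |m|·h_o = 1.190 × 11 = 13.1 cm. The image is virtual, upright and enlarged, on the same side as the object.

13.1 cm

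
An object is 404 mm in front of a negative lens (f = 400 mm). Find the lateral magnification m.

m = +0.498

For a negative lens, f = -400 mm.
1/d_i = 1/f − 1/d_o = 1/(-400.0) − 1/(404) = -0.004975, so d_i = -201.0 mm.
m = −d_i/d_o = −(-201.0)/(404) = +0.498.
The image is virtual, upright and reduced, on the same side as the object.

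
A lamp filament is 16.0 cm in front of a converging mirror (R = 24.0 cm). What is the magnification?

m = -3.00

f = R/2 = 24.0/2 = 12.00 cm.
1/d_i = 1/f − 1/d_o = 1/(12.00) − 1/(16.0) = 0.02083, so d_i = 48.00 cm.
m = −d_i/d_o = −(48.00)/(16.0) = -3.00.
The image is real, inverted and enlarged, in front of the mirror.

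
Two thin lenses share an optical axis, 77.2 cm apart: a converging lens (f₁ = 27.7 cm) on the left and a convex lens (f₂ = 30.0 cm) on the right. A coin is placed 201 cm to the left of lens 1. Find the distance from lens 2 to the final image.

Lens 1: 1/d_i1 = 1/f₁ − 1/d_o1 = 1/(27.7) − 1/(201) = 0.03113, so d_i1 = 32.13 cm.
The intermediate image is 32.13 cm to the right of lens 1, which is 77.2 − (32.13) = 45.07 cm to the left of lens 2, so d_o2 = +45.07 cm.
Lens 2: 1/d_i2 = 1/f₂ − 1/d_o2 = 1/(30.0) − 1/(45.07) = 0.01115, so d_i2 = 89.7 cm.
The final image is real, 89.7 cm to the right of lens 2 (overall magnification ≈ 0.32).

89.7 cm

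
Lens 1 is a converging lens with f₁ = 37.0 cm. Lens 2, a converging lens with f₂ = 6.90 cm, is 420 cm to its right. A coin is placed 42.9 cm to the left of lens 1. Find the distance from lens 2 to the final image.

Lens 1: 1/d_i1 = 1/f₁ − 1/d_o1 = 1/(37.0) − 1/(42.9) = 0.003717, so d_i1 = 269.0 cm.
The intermediate image is 269.0 cm to the right of lens 1, which is 420 − (269.0) = 151.0 cm to the left of lens 2, so d_o2 = +151.0 cm.
Lens 2: 1/d_i2 = 1/f₂ − 1/d_o2 = 1/(6.90) − 1/(151.0) = 0.1383, so d_i2 = 7.23 cm.
The final image is real, 7.23 cm to the right of lens 2 (overall magnification ≈ 0.30).

7.23 cm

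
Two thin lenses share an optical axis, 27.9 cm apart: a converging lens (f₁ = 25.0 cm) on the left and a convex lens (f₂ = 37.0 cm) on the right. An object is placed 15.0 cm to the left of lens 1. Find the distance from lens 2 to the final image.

Lens 1: 1/d_i1 = 1/f₁ − 1/d_o1 = 1/(25.0) − 1/(15.0) = -0.02667, so d_i1 = -37.50 cm.
The intermediate image is 37.50 cm to the left of lens 1 (virtual), which is 27.9 − (-37.50) = 65.40 cm to the left of lens 2, so d_o2 = +65.40 cm.
Lens 2: 1/d_i2 = 1/f₂ − 1/d_o2 = 1/(37.0) − 1/(65.40) = 0.01174, so d_i2 = 85.2 cm.
The final image is real, 85.2 cm to the right of lens 2 (overall magnification ≈ -3.3).

85.2 cm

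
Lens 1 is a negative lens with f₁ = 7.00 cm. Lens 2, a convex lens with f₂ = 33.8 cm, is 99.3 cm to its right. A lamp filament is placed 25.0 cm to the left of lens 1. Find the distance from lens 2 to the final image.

49.9 cm

Lens 1 is diverging, so f₁ = −7.00 cm.
Lens 1: 1/d_i1 = 1/f₁ − 1/d_o1 = 1/(-7.00) − 1/(25.0) = -0.1829, so d_i1 = -5.469 cm.
The intermediate image is 5.469 cm to the left of lens 1 (virtual), which is 99.3 − (-5.469) = 104.8 cm to the left of lens 2, so d_o2 = +104.8 cm.
Lens 2: 1/d_i2 = 1/f₂ − 1/d_o2 = 1/(33.8) − 1/(104.8) = 0.02004, so d_i2 = 49.9 cm.
The final image is real, 49.9 cm to the right of lens 2 (overall magnification ≈ -0.10).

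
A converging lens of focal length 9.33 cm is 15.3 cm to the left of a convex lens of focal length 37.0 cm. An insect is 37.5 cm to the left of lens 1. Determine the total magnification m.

Lens 1: 1/d_i1 = 1/(9.33) − 1/(37.5) = 0.08051, so d_i1 = 12.42 cm; m₁ = −d_i1/d_o1 = -0.3312.
d_o2 = 15.3 − (12.42) = 2.880 cm.
Lens 2: 1/d_i2 = 1/(37.0) − 1/(2.880) = -0.3202, so d_i2 = -3.123 cm; m₂ = −d_i2/d_o2 = +1.084.
m = m₁·m₂ = (-0.3312)(+1.084) = -0.359.

m = -0.359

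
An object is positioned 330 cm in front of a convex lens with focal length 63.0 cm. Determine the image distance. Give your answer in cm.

77.9 cm

Lens equation: 1/s_i = 1/f − 1/s_o = 1/(63.00) − 1/(330) = 0.01587 − 0.003030 = 0.01284, so s_i = 77.9 cm.
The image is real, inverted and reduced, on the far side of the lens.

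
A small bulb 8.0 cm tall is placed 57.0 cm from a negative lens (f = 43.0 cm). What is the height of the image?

For a negative lens, f = -43.0 cm.
1/d_i = 1/f − 1/d_o = 1/(-43.00) − 1/(57.0) = -0.04080, so d_i = -24.51 cm.
m = −d_i/d_o = +0.4300.
|h_i| = |m|·h_o = 0.4300 × 8.0 = 3.44 cm. The image is virtual, upright and reduced, on the same side as the object.

3.44 cm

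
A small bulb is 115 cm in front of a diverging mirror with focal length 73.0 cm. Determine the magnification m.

m = +0.388

For a diverging mirror, f = -73.0 cm.
1/d_i = 1/f − 1/d_o = 1/(-73.00) − 1/(115) = -0.02239, so d_i = -44.65 cm.
m = −d_i/d_o = −(-44.65)/(115) = +0.388.
The image is virtual, upright and reduced, behind the mirror.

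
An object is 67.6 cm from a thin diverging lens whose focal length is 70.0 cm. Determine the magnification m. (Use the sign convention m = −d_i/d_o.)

m = +0.509

For a diverging lens, f = -70.0 cm.
1/d_i = 1/f − 1/d_o = 1/(-70.00) − 1/(67.6) = -0.02908, so d_i = -34.39 cm.
m = −d_i/d_o = −(-34.39)/(67.6) = +0.509.
The image is virtual, upright and reduced, on the same side as the object.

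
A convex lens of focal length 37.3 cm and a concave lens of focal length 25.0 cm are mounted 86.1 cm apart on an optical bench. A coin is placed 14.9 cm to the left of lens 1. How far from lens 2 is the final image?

20.4 cm

Lens 1: 1/d_i1 = 1/f₁ − 1/d_o1 = 1/(37.3) − 1/(14.9) = -0.04030, so d_i1 = -24.81 cm.
The intermediate image is 24.81 cm to the left of lens 1 (virtual), which is 86.1 − (-24.81) = 110.9 cm to the left of lens 2, so d_o2 = +110.9 cm.
Lens 2 is diverging, so f₂ = −25.0 cm.
Lens 2: 1/d_i2 = 1/f₂ − 1/d_o2 = 1/(-25.0) − 1/(110.9) = -0.04902, so d_i2 = -20.4 cm.
The final image is virtual, 20.4 cm to the left of lens 2 (overall magnification ≈ 0.31).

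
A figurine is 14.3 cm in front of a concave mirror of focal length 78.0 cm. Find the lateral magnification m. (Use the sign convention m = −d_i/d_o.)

m = +1.22

1/d_i = 1/f − 1/d_o = 1/(78.00) − 1/(14.3) = -0.05711, so d_i = -17.51 cm.
m = −d_i/d_o = −(-17.51)/(14.3) = +1.22.
The image is virtual, upright and enlarged, behind the mirror.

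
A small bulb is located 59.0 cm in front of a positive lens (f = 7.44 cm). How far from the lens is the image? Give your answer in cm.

8.51 cm

Lens equation: 1/v = 1/f − 1/u = 1/(7.440) − 1/(59.0) = 0.1344 − 0.01695 = 0.1175, so v = 8.51 cm.
The image is real, inverted and reduced, on the far side of the lens.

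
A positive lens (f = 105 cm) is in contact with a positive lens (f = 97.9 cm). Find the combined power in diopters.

P₁ = 1/f₁ = 1/(1.05 m) = +0.9524 D; P₂ = 1/f₂ = 1/(0.979 m) = +1.021 D.
For thin lenses in contact, P = P₁ + P₂ = (+0.9524) + (+1.021) = +1.97 D.

P = +1.97 D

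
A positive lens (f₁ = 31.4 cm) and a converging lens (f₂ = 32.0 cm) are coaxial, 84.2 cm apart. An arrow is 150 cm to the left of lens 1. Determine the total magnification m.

Lens 1: 1/d_i1 = 1/(31.4) − 1/(150) = 0.02518, so d_i1 = 39.71 cm; m₁ = −d_i1/d_o1 = -0.2647.
d_o2 = 84.2 − (39.71) = 44.49 cm.
Lens 2: 1/d_i2 = 1/(32.0) − 1/(44.49) = 0.008773, so d_i2 = 114.0 cm; m₂ = −d_i2/d_o2 = -2.562.
m = m₁·m₂ = (-0.2647)(-2.562) = +0.678.

m = +0.678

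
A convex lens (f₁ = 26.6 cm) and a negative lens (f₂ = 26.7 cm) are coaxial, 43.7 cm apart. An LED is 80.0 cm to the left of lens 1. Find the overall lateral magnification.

Lens 1: 1/d_i1 = 1/(26.6) − 1/(80.0) = 0.02509, so d_i1 = 39.85 cm; m₁ = −d_i1/d_o1 = -0.4981.
d_o2 = 43.7 − (39.85) = 3.850 cm.
f₂ = −26.7 cm (diverging).
Lens 2: 1/d_i2 = 1/(-26.7) − 1/(3.850) = -0.2972, so d_i2 = -3.365 cm; m₂ = −d_i2/d_o2 = +0.8740.
m = m₁·m₂ = (-0.4981)(+0.8740) = -0.435.

m = -0.435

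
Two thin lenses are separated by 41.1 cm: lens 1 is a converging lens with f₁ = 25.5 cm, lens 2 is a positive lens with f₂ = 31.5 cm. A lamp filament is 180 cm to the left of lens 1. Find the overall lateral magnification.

Lens 1: 1/d_i1 = 1/(25.5) − 1/(180) = 0.03366, so d_i1 = 29.71 cm; m₁ = −d_i1/d_o1 = -0.1651.
d_o2 = 41.1 − (29.71) = 11.39 cm.
Lens 2: 1/d_i2 = 1/(31.5) − 1/(11.39) = -0.05605, so d_i2 = -17.84 cm; m₂ = −d_i2/d_o2 = +1.566.
m = m₁·m₂ = (-0.1651)(+1.566) = -0.259.

m = -0.259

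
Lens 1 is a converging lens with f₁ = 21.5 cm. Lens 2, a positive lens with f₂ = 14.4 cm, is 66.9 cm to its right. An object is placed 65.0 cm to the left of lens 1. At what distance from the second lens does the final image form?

Lens 1: 1/d_i1 = 1/f₁ − 1/d_o1 = 1/(21.5) − 1/(65.0) = 0.03113, so d_i1 = 32.13 cm.
The intermediate image is 32.13 cm to the right of lens 1, which is 66.9 − (32.13) = 34.77 cm to the left of lens 2, so d_o2 = +34.77 cm.
Lens 2: 1/d_i2 = 1/f₂ − 1/d_o2 = 1/(14.4) − 1/(34.77) = 0.04068, so d_i2 = 24.6 cm.
The final image is real, 24.6 cm to the right of lens 2 (overall magnification ≈ 0.35).

24.6 cm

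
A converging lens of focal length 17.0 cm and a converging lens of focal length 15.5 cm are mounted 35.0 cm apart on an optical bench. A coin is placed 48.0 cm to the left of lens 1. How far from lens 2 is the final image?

19.7 cm

Lens 1: 1/d_i1 = 1/f₁ − 1/d_o1 = 1/(17.0) − 1/(48.0) = 0.03799, so d_i1 = 26.32 cm.
The intermediate image is 26.32 cm to the right of lens 1, which is 35.0 − (26.32) = 8.680 cm to the left of lens 2, so d_o2 = +8.680 cm.
Lens 2: 1/d_i2 = 1/f₂ − 1/d_o2 = 1/(15.5) − 1/(8.680) = -0.05069, so d_i2 = -19.7 cm.
The final image is virtual, 19.7 cm to the left of lens 2 (overall magnification ≈ -1.2).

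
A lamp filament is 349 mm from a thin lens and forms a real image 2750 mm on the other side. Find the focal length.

f = 310 mm (converging)

Real image ⇒ d_i = +2750 mm.
1/f = 1/d_o + 1/d_i = 1/(349) + 1/(2750) = 0.003229, so f = 310 mm.
Since f is positive, the thin lens is converging.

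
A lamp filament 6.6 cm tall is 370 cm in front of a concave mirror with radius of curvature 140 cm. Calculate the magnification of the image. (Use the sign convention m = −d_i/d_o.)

f = R/2 = 140/2 = 70.00 cm.
1/d_i = 1/f − 1/d_o = 1/(70.00) − 1/(370) = 0.01158, so d_i = 86.33 cm.
m = −d_i/d_o = −(86.33)/(370) = -0.233.
The image is real, inverted and reduced, in front of the mirror.

m = -0.233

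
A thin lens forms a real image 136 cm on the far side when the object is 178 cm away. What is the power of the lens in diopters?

P = +1.30 D

d_i = +136 cm.
1/f = 1/d_o + 1/d_i = 1/(178) + 1/(136) = 0.01297 cm⁻¹.
f = 77.10 cm = 0.7710 m, so P = 1/f = +1.30 D.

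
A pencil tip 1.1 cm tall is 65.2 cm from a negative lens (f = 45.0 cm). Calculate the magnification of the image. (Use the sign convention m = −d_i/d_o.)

For a negative lens, f = -45.0 cm.
1/d_i = 1/f − 1/d_o = 1/(-45.00) − 1/(65.2) = -0.03756, so d_i = -26.62 cm.
m = −d_i/d_o = −(-26.62)/(65.2) = +0.408.
The image is virtual, upright and reduced, on the same side as the object.

m = +0.408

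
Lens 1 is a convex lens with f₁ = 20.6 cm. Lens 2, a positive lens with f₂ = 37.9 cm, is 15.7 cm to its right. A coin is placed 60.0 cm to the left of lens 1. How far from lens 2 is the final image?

11.1 cm

Lens 1: 1/d_i1 = 1/f₁ − 1/d_o1 = 1/(20.6) − 1/(60.0) = 0.03188, so d_i1 = 31.37 cm.
The intermediate image is 31.37 cm to the right of lens 1, which lies 15.67 cm to the right of lens 2 — a virtual object — so d_o2 = −15.67 cm.
Lens 2: 1/d_i2 = 1/f₂ − 1/d_o2 = 1/(37.9) − 1/(-15.67) = 0.09020, so d_i2 = 11.1 cm.
The final image is real, 11.1 cm to the right of lens 2 (overall magnification ≈ -0.37).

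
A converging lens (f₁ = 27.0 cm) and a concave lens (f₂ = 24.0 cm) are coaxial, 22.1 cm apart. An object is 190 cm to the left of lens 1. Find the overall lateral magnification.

m = -0.272

Lens 1: 1/d_i1 = 1/(27.0) − 1/(190) = 0.03177, so d_i1 = 31.47 cm; m₁ = −d_i1/d_o1 = -0.1656.
d_o2 = 22.1 − (31.47) = -9.370 cm (virtual object).
f₂ = −24.0 cm (diverging).
Lens 2: 1/d_i2 = 1/(-24.0) − 1/(-9.370) = 0.06506, so d_i2 = 15.37 cm; m₂ = −d_i2/d_o2 = +1.640.
m = m₁·m₂ = (-0.1656)(+1.640) = -0.272.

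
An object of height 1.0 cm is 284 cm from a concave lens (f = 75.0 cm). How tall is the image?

0.209 cm

For a concave lens, f = -75.0 cm.
1/d_i = 1/f − 1/d_o = 1/(-75.00) − 1/(284) = -0.01685, so d_i = -59.33 cm.
m = −d_i/d_o = +0.2089.
|h_i| = |m|·h_o = 0.2089 × 1.0 = 0.209 cm. The image is virtual, upright and reduced, on the same side as the object.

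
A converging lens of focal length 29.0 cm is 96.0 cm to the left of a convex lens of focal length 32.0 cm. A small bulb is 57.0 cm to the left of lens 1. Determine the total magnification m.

m = +6.68

Lens 1: 1/d_i1 = 1/(29.0) − 1/(57.0) = 0.01694, so d_i1 = 59.04 cm; m₁ = −d_i1/d_o1 = -1.036.
d_o2 = 96.0 − (59.04) = 36.96 cm.
Lens 2: 1/d_i2 = 1/(32.0) − 1/(36.96) = 0.004194, so d_i2 = 238.5 cm; m₂ = −d_i2/d_o2 = -6.452.
m = m₁·m₂ = (-1.036)(-6.452) = +6.68.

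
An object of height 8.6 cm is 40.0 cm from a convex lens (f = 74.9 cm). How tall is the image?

18.5 cm

1/d_i = 1/f − 1/d_o = 1/(74.90) − 1/(40.0) = -0.01165, so d_i = -85.85 cm.
m = −d_i/d_o = +2.146.
|h_i| = |m|·h_o = 2.146 × 8.6 = 18.5 cm. The image is virtual, upright and enlarged, on the same side as the object.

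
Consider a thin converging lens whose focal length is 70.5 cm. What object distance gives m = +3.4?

m = −d_i/d_o ⇒ d_i = −m·d_o.
1/f = 1/d_o + 1/d_i = 1/d_o − 1/(m·d_o) = (1 − 1/m)/d_o, so d_o = f(1 − 1/m) = (70.50)(1 − 1/(+3.4)) = 49.8 cm.

49.8 cm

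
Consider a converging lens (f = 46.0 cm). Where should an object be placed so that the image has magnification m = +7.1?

39.5 cm

m = −d_i/d_o ⇒ d_i = −m·d_o.
1/f = 1/d_o + 1/d_i = 1/d_o − 1/(m·d_o) = (1 − 1/m)/d_o, so d_o = f(1 − 1/m) = (46.00)(1 − 1/(+7.1)) = 39.5 cm.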